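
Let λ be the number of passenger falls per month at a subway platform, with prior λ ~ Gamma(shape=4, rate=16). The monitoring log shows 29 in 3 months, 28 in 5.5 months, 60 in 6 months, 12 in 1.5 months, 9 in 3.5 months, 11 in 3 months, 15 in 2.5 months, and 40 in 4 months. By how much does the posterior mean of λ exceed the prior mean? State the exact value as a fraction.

Total count: 29 + 28 + 60 + 12 + 9 + 11 + 15 + 40 = 204.
Total exposure: 3 + 5.5 + 6 + 1.5 + 3.5 + 3 + 2.5 + 4 = 29 months.
Gamma(α, β) with Poisson data over total exposure Σt gives posterior Gamma(α+Σx, β+Σt) = Gamma(208, 45).
Posterior mean = 208/45 = 208/45; prior mean = 4/16 = 1/4. Difference = 208/45 − 1/4 = 787/180.

787/180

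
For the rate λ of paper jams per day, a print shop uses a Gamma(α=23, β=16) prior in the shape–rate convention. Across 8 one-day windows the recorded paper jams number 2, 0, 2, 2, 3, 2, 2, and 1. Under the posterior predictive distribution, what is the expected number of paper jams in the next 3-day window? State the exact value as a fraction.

37/8

Total count: 2 + 0 + 2 + 2 + 3 + 2 + 2 + 1 = 14.
Total exposure: 8 days.
By Gamma–Poisson conjugacy, the posterior is Gamma(α + Σx, β + Σt) = Gamma(23 + 14, 16 + 8) = Gamma(37, 24).
Predictive mean over a 3-day window = T·E[λ|data] = 3·37/24 = 37/8.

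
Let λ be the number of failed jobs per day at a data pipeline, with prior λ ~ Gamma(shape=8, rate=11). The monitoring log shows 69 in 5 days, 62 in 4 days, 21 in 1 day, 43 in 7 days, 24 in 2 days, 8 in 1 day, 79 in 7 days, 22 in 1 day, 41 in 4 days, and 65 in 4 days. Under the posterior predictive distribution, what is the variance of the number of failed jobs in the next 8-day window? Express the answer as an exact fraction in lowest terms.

Total count: 69 + 62 + 21 + 43 + 24 + 8 + 79 + 22 + 41 + 65 = 434.
Total exposure: 5 + 4 + 1 + 7 + 2 + 1 + 7 + 1 + 4 + 4 = 36 days.
By Gamma–Poisson conjugacy, the posterior is Gamma(α + Σx, β + Σt) = Gamma(8 + 434, 11 + 36) = Gamma(442, 47).
The posterior predictive for a window of length T is Negative Binomial with variance T·α'·(β'+T)/β'² = 8·442·55/2209 = 194480/2209.

194480/2209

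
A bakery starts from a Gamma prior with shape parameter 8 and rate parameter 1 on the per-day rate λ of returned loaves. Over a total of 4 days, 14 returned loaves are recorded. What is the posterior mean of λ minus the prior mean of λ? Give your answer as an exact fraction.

-18/5

Total count 14 over total exposure 4 days.
By Gamma–Poisson conjugacy, the posterior is Gamma(α + Σx, β + Σt) = Gamma(8 + 14, 1 + 4) = Gamma(22, 5).
Posterior mean = 22/5 = 22/5; prior mean = 8/1 = 8. Difference = 22/5 − 8 = -18/5.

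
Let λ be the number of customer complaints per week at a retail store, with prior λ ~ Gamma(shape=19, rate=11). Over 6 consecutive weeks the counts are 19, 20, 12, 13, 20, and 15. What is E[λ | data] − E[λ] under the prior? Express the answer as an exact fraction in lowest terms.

Total count: 19 + 20 + 12 + 13 + 20 + 15 = 99.
Total exposure: 6 weeks.
The Gamma prior is conjugate for the Poisson rate, so λ | data ~ Gamma(19+99, 11+6) = Gamma(118, 17).
Posterior mean = 118/17 = 118/17; prior mean = 19/11 = 19/11. Difference = 118/17 − 19/11 = 975/187.

975/187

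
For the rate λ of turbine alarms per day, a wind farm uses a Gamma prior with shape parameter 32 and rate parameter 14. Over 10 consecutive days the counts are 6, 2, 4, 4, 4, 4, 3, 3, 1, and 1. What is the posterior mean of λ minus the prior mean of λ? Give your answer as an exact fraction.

8/21

Total count: 6 + 2 + 4 + 4 + 4 + 4 + 3 + 3 + 1 + 1 = 32.
Total exposure: 10 days.
Gamma(α, β) with Poisson data over total exposure Σt gives posterior Gamma(α+Σx, β+Σt) = Gamma(64, 24).
Posterior mean = 64/24 = 8/3; prior mean = 32/14 = 16/7. Difference = 8/3 − 16/7 = 8/21.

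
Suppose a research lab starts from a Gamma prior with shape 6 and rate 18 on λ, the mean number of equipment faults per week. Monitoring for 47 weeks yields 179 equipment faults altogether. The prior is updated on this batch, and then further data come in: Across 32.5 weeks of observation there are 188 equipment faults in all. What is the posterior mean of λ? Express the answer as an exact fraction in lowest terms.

Total count 179 over total exposure 47 weeks.
After the first batch: Gamma(6 + 179, 18 + 47) = Gamma(185, 65).
Total count 188 over total exposure 32.5 weeks.
After the second batch: Gamma(185 + 188, 65 + 32.5) = Gamma(373, 195/2).
Posterior mean = α'/β' = 373/(195/2) = 746/195.

746/195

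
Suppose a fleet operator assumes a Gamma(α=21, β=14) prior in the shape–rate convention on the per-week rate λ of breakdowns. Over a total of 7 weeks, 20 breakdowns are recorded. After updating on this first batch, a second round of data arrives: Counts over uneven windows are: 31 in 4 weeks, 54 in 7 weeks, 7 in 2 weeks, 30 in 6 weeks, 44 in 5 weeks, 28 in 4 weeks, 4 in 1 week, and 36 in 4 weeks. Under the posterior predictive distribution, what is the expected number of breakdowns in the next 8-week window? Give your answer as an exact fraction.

Total count 20 over total exposure 7 weeks.
After the first batch: Gamma(21 + 20, 14 + 7) = Gamma(41, 21).
Total count: 31 + 54 + 7 + 30 + 44 + 28 + 4 + 36 = 234.
Total exposure: 4 + 7 + 2 + 6 + 5 + 4 + 1 + 4 = 33 weeks.
After the second batch: Gamma(41 + 234, 21 + 33) = Gamma(275, 54).
Predictive mean over an 8-week window = T·E[λ|data] = 8·275/54 = 1100/27.

1100/27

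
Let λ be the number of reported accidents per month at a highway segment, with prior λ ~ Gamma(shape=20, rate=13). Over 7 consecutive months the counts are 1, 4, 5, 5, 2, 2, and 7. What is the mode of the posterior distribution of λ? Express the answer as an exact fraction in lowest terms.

9/4

Total count: 1 + 4 + 5 + 5 + 2 + 2 + 7 = 26.
Total exposure: 7 months.
Gamma(α, β) with Poisson data over total exposure Σt gives posterior Gamma(α+Σx, β+Σt) = Gamma(46, 20).
Posterior mode = (α'−1)/β' = 45/20 = 9/4.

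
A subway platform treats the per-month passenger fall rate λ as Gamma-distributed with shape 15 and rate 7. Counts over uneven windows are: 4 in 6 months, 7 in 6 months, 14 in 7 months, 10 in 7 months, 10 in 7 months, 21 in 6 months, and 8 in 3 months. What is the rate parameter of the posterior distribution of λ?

Total count: 4 + 7 + 14 + 10 + 10 + 21 + 8 = 74.
Total exposure: 6 + 6 + 7 + 7 + 7 + 6 + 3 = 42 months.
Gamma(α, β) with Poisson data over total exposure Σt gives posterior Gamma(α+Σx, β+Σt) = Gamma(89, 49).

49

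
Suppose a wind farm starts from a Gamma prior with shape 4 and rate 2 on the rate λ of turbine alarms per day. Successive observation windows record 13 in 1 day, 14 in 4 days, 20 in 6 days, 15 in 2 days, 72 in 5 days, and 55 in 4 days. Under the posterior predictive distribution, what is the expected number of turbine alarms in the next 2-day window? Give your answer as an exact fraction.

Total count: 13 + 14 + 20 + 15 + 72 + 55 = 189.
Total exposure: 1 + 4 + 6 + 2 + 5 + 4 = 22 days.
By Gamma–Poisson conjugacy, the posterior is Gamma(α + Σx, β + Σt) = Gamma(4 + 189, 2 + 22) = Gamma(193, 24).
Predictive mean over a 2-day window = T·E[λ|data] = 2·193/24 = 193/12.

193/12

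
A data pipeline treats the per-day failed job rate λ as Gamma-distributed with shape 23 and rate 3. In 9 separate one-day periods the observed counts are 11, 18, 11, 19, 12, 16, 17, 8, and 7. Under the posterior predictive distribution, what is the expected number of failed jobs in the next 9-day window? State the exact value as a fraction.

Total count: 11 + 18 + 11 + 19 + 12 + 16 + 17 + 8 + 7 = 119.
Total exposure: 9 days.
Conjugate update: add total count to the shape and total exposure to the rate, giving Gamma(142, 12).
Predictive mean over a 9-day window = T·E[λ|data] = 9·142/12 = 213/2.

213/2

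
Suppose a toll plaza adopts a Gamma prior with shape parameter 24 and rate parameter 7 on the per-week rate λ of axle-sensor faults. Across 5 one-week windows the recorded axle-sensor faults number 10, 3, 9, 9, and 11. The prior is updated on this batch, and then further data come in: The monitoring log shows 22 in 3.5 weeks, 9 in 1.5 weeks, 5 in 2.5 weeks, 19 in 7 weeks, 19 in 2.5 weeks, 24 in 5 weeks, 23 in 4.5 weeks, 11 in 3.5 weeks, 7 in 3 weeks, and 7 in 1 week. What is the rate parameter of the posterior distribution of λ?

46

Total count: 10 + 3 + 9 + 9 + 11 = 42.
Total exposure: 5 weeks.
After the first batch: Gamma(24 + 42, 7 + 5) = Gamma(66, 12).
Total count: 22 + 9 + 5 + 19 + 19 + 24 + 23 + 11 + 7 + 7 = 146.
Total exposure: 3.5 + 1.5 + 2.5 + 7 + 2.5 + 5 + 4.5 + 3.5 + 3 + 1 = 34 weeks.
After the second batch: Gamma(66 + 146, 12 + 34) = Gamma(212, 46).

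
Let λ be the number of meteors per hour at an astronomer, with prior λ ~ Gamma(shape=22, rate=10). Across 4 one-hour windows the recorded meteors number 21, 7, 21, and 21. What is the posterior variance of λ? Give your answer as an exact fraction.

23/49

Total count: 21 + 7 + 21 + 21 = 70.
Total exposure: 4 hours.
Posterior: α' = 22 + 70 = 92, β' = 10 + 4 = 14.
Posterior variance = α'/β'² = 92/196 = 23/49.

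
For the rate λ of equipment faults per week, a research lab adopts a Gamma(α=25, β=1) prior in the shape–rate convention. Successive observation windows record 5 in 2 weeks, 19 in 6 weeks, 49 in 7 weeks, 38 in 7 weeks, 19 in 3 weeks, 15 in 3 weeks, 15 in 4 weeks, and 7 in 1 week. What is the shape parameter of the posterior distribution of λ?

192

Total count: 5 + 19 + 49 + 38 + 19 + 15 + 15 + 7 = 167.
Total exposure: 2 + 6 + 7 + 7 + 3 + 3 + 4 + 1 = 33 weeks.
Gamma(α, β) with Poisson data over total exposure Σt gives posterior Gamma(α+Σx, β+Σt) = Gamma(192, 34).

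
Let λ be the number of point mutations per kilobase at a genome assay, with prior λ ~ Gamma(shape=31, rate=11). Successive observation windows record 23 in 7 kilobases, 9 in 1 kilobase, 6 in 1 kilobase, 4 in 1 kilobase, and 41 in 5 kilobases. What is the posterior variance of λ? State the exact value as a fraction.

Total count: 23 + 9 + 6 + 4 + 41 = 83.
Total exposure: 7 + 1 + 1 + 1 + 5 = 15 kilobases.
The Gamma prior is conjugate for the Poisson rate, so λ | data ~ Gamma(31+83, 11+15) = Gamma(114, 26).
Posterior variance = α'/β'² = 114/676 = 57/338.

57/338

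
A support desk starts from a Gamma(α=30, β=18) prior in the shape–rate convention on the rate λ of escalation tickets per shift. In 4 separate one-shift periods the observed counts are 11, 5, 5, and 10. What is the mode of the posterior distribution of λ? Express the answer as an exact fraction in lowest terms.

30/11

Total count: 11 + 5 + 5 + 10 = 31.
Total exposure: 4 shifts.
The Gamma prior is conjugate for the Poisson rate, so λ | data ~ Gamma(30+31, 18+4) = Gamma(61, 22).
Posterior mode = (α'−1)/β' = 60/22 = 30/11.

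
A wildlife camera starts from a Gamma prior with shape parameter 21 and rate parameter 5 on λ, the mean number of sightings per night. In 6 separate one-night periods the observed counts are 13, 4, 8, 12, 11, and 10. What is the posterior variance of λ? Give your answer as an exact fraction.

Total count: 13 + 4 + 8 + 12 + 11 + 10 = 58.
Total exposure: 6 nights.
Posterior: α' = 21 + 58 = 79, β' = 5 + 6 = 11.
Posterior variance = α'/β'² = 79/121.

79/121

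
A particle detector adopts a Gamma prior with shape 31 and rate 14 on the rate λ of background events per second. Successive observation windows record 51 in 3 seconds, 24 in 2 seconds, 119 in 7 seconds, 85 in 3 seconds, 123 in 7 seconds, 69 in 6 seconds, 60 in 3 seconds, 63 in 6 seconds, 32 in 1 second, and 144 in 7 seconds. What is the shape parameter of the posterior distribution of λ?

Total count: 51 + 24 + 119 + 85 + 123 + 69 + 60 + 63 + 32 + 144 = 770.
Total exposure: 3 + 2 + 7 + 3 + 7 + 6 + 3 + 6 + 1 + 7 = 45 seconds.
Conjugate update: add total count to the shape and total exposure to the rate, giving Gamma(801, 59).

801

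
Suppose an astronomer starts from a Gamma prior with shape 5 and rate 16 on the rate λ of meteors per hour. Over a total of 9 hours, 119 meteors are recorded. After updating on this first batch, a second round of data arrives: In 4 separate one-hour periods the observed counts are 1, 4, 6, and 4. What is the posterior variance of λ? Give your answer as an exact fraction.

139/841

Total count 119 over total exposure 9 hours.
After the first batch: Gamma(5 + 119, 16 + 9) = Gamma(124, 25).
Total count: 1 + 4 + 6 + 4 = 15.
Total exposure: 4 hours.
After the second batch: Gamma(124 + 15, 25 + 4) = Gamma(139, 29).
Posterior variance = α'/β'² = 139/841.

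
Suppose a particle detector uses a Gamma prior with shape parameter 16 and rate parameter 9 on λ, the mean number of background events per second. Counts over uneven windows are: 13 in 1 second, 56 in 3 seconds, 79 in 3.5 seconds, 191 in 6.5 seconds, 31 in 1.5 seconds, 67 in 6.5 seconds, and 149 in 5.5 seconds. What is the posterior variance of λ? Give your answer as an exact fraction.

2408/5329

Total count: 13 + 56 + 79 + 191 + 31 + 67 + 149 = 586.
Total exposure: 1 + 3 + 3.5 + 6.5 + 1.5 + 6.5 + 5.5 = 27.5 seconds.
The Gamma prior is conjugate for the Poisson rate, so λ | data ~ Gamma(16+586, 9+27.5) = Gamma(602, 73/2).
Posterior variance = α'/β'² = 602/(5329/4) = 2408/5329.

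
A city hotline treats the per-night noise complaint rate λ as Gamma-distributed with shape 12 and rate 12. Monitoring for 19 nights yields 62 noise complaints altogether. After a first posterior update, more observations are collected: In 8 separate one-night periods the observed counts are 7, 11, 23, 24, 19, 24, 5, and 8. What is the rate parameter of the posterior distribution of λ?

39

Total count 62 over total exposure 19 nights.
After the first batch: Gamma(12 + 62, 12 + 19) = Gamma(74, 31).
Total count: 7 + 11 + 23 + 24 + 19 + 24 + 5 + 8 = 121.
Total exposure: 8 nights.
After the second batch: Gamma(74 + 121, 31 + 8) = Gamma(195, 39).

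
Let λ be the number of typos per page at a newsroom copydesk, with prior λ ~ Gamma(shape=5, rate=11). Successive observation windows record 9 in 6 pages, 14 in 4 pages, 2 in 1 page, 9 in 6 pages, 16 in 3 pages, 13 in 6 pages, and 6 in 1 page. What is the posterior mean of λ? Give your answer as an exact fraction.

Total count: 9 + 14 + 2 + 9 + 16 + 13 + 6 = 69.
Total exposure: 6 + 4 + 1 + 6 + 3 + 6 + 1 = 27 pages.
By Gamma–Poisson conjugacy, the posterior is Gamma(α + Σx, β + Σt) = Gamma(5 + 69, 11 + 27) = Gamma(74, 38).
Posterior mean = α'/β' = 74/38 = 37/19.

37/19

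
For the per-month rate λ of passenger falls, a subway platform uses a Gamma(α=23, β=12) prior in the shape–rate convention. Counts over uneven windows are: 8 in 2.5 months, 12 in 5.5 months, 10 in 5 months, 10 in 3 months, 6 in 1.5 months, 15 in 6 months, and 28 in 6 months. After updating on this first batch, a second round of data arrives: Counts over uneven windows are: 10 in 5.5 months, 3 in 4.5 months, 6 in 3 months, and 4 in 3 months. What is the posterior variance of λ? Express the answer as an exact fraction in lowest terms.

108/2645

Total count: 8 + 12 + 10 + 10 + 6 + 15 + 28 = 89.
Total exposure: 2.5 + 5.5 + 5 + 3 + 1.5 + 6 + 6 = 29.5 months.
After the first batch: Gamma(23 + 89, 12 + 29.5) = Gamma(112, 83/2).
Total count: 10 + 3 + 6 + 4 = 23.
Total exposure: 5.5 + 4.5 + 3 + 3 = 16 months.
After the second batch: Gamma(112 + 23, 83/2 + 16) = Gamma(135, 115/2).
Posterior variance = α'/β'² = 135/(13225/4) = 108/2645.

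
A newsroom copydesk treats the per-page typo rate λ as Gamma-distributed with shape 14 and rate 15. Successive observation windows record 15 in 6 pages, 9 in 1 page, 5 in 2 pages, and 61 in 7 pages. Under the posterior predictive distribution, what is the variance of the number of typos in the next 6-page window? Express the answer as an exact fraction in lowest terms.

Total count: 15 + 9 + 5 + 61 = 90.
Total exposure: 6 + 1 + 2 + 7 = 16 pages.
Posterior: α' = 14 + 90 = 104, β' = 15 + 16 = 31.
The posterior predictive for a window of length T is Negative Binomial with variance T·α'·(β'+T)/β'² = 6·104·37/961 = 23088/961.

23088/961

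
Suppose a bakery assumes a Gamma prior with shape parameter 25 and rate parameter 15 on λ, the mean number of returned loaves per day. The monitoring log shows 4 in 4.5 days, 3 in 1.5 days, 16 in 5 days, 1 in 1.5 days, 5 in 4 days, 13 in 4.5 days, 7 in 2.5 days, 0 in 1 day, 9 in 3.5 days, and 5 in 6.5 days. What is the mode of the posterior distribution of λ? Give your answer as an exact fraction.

Total count: 4 + 3 + 16 + 1 + 5 + 13 + 7 + 0 + 9 + 5 = 63.
Total exposure: 4.5 + 1.5 + 5 + 1.5 + 4 + 4.5 + 2.5 + 1 + 3.5 + 6.5 = 34.5 days.
The Gamma prior is conjugate for the Poisson rate, so λ | data ~ Gamma(25+63, 15+34.5) = Gamma(88, 99/2).
Posterior mode = (α'−1)/β' = 87/(99/2) = 58/33.

58/33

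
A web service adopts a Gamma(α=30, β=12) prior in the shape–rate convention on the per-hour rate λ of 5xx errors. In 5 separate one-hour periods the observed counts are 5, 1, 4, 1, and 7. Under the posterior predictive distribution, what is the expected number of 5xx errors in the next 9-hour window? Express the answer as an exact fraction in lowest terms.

Total count: 5 + 1 + 4 + 1 + 7 = 18.
Total exposure: 5 hours.
Conjugate update: add total count to the shape and total exposure to the rate, giving Gamma(48, 17).
Predictive mean over a 9-hour window = T·E[λ|data] = 9·48/17 = 432/17.

432/17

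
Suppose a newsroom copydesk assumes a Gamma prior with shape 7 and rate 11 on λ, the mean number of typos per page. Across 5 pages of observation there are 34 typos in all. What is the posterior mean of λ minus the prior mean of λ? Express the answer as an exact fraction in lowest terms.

Total count 34 over total exposure 5 pages.
Posterior: α' = 7 + 34 = 41, β' = 11 + 5 = 16.
Posterior mean = 41/16 = 41/16; prior mean = 7/11 = 7/11. Difference = 41/16 − 7/11 = 339/176.

339/176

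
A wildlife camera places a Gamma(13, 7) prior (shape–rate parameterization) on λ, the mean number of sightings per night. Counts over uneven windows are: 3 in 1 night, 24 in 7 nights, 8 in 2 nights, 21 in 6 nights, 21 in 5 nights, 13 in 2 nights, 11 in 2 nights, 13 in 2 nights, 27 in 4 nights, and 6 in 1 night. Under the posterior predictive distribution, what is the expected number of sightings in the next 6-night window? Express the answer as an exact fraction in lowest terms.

320/13

Total count: 3 + 24 + 8 + 21 + 21 + 13 + 11 + 13 + 27 + 6 = 147.
Total exposure: 1 + 7 + 2 + 6 + 5 + 2 + 2 + 2 + 4 + 1 = 32 nights.
By Gamma–Poisson conjugacy, the posterior is Gamma(α + Σx, β + Σt) = Gamma(13 + 147, 7 + 32) = Gamma(160, 39).
Predictive mean over a 6-night window = T·E[λ|data] = 6·160/39 = 320/13.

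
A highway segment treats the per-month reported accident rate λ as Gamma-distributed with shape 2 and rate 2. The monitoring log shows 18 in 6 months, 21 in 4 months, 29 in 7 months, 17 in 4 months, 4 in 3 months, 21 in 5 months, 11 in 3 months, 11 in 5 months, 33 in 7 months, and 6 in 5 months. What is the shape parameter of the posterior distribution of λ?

Total count: 18 + 21 + 29 + 17 + 4 + 21 + 11 + 11 + 33 + 6 = 171.
Total exposure: 6 + 4 + 7 + 4 + 3 + 5 + 3 + 5 + 7 + 5 = 49 months.
Conjugate update: add total count to the shape and total exposure to the rate, giving Gamma(173, 51).

173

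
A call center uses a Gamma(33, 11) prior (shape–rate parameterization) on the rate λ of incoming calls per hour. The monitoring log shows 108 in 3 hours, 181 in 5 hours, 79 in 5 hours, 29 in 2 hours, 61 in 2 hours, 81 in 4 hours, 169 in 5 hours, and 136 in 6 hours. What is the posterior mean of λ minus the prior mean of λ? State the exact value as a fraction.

Total count: 108 + 181 + 79 + 29 + 61 + 81 + 169 + 136 = 844.
Total exposure: 3 + 5 + 5 + 2 + 2 + 4 + 5 + 6 = 32 hours.
Posterior: α' = 33 + 844 = 877, β' = 11 + 32 = 43.
Posterior mean = 877/43 = 877/43; prior mean = 33/11 = 3. Difference = 877/43 − 3 = 748/43.

748/43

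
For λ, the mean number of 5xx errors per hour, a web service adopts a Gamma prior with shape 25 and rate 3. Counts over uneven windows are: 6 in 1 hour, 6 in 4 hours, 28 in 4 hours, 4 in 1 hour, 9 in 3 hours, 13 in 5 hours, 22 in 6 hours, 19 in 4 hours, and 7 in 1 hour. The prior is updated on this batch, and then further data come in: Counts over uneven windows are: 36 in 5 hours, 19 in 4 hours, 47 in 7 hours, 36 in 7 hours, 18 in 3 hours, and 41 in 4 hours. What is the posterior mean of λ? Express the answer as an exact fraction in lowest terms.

Total count: 6 + 6 + 28 + 4 + 9 + 13 + 22 + 19 + 7 = 114.
Total exposure: 1 + 4 + 4 + 1 + 3 + 5 + 6 + 4 + 1 = 29 hours.
After the first batch: Gamma(25 + 114, 3 + 29) = Gamma(139, 32).
Total count: 36 + 19 + 47 + 36 + 18 + 41 = 197.
Total exposure: 5 + 4 + 7 + 7 + 3 + 4 = 30 hours.
After the second batch: Gamma(139 + 197, 32 + 30) = Gamma(336, 62).
Posterior mean = α'/β' = 336/62 = 168/31.

168/31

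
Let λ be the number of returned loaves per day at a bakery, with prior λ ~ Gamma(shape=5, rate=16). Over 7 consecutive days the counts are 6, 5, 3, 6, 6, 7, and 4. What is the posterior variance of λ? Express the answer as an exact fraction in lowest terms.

42/529

Total count: 6 + 5 + 3 + 6 + 6 + 7 + 4 = 37.
Total exposure: 7 days.
Gamma(α, β) with Poisson data over total exposure Σt gives posterior Gamma(α+Σx, β+Σt) = Gamma(42, 23).
Posterior variance = α'/β'² = 42/529.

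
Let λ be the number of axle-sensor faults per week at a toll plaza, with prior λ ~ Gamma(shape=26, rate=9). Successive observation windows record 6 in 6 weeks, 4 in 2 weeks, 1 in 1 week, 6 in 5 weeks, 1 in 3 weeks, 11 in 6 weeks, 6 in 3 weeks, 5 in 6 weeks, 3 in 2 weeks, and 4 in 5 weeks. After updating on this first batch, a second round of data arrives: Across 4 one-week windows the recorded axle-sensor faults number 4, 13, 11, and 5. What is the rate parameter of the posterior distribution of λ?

52

Total count: 6 + 4 + 1 + 6 + 1 + 11 + 6 + 5 + 3 + 4 = 47.
Total exposure: 6 + 2 + 1 + 5 + 3 + 6 + 3 + 6 + 2 + 5 = 39 weeks.
After the first batch: Gamma(26 + 47, 9 + 39) = Gamma(73, 48).
Total count: 4 + 13 + 11 + 5 = 33.
Total exposure: 4 weeks.
After the second batch: Gamma(73 + 33, 48 + 4) = Gamma(106, 52).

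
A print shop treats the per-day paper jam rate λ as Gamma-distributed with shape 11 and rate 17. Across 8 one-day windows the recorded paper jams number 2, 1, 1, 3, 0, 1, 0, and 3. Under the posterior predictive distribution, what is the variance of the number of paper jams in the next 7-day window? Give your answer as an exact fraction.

Total count: 2 + 1 + 1 + 3 + 0 + 1 + 0 + 3 = 11.
Total exposure: 8 days.
Conjugate update: add total count to the shape and total exposure to the rate, giving Gamma(22, 25).
The posterior predictive for a window of length T is Negative Binomial with variance T·α'·(β'+T)/β'² = 7·22·32/625 = 4928/625.

4928/625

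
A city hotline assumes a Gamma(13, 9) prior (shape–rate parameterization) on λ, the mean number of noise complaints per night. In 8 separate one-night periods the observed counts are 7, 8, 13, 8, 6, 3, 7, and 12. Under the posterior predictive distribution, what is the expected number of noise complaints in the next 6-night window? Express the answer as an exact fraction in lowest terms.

Total count: 7 + 8 + 13 + 8 + 6 + 3 + 7 + 12 = 64.
Total exposure: 8 nights.
Conjugate update: add total count to the shape and total exposure to the rate, giving Gamma(77, 17).
Predictive mean over a 6-night window = T·E[λ|data] = 6·77/17 = 462/17.

462/17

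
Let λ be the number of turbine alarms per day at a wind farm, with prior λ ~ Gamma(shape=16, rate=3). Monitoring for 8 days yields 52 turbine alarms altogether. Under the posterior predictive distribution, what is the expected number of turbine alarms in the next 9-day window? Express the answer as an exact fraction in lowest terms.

612/11

Total count 52 over total exposure 8 days.
Conjugate update: add total count to the shape and total exposure to the rate, giving Gamma(68, 11).
Predictive mean over a 9-day window = T·E[λ|data] = 9·68/11 = 612/11.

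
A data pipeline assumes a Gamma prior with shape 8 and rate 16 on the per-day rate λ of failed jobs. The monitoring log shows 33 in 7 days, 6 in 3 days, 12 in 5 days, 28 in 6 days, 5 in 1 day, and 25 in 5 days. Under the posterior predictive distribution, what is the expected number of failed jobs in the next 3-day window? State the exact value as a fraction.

351/43

Total count: 33 + 6 + 12 + 28 + 5 + 25 = 109.
Total exposure: 7 + 3 + 5 + 6 + 1 + 5 = 27 days.
By Gamma–Poisson conjugacy, the posterior is Gamma(α + Σx, β + Σt) = Gamma(8 + 109, 16 + 27) = Gamma(117, 43).
Predictive mean over a 3-day window = T·E[λ|data] = 3·117/43 = 351/43.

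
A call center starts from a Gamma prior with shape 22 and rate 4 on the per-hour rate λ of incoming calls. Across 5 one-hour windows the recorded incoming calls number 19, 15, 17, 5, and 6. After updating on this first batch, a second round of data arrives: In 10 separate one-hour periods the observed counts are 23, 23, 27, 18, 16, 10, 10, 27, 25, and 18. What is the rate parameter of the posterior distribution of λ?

Total count: 19 + 15 + 17 + 5 + 6 = 62.
Total exposure: 5 hours.
After the first batch: Gamma(22 + 62, 4 + 5) = Gamma(84, 9).
Total count: 23 + 23 + 27 + 18 + 16 + 10 + 10 + 27 + 25 + 18 = 197.
Total exposure: 10 hours.
After the second batch: Gamma(84 + 197, 9 + 10) = Gamma(281, 19).

19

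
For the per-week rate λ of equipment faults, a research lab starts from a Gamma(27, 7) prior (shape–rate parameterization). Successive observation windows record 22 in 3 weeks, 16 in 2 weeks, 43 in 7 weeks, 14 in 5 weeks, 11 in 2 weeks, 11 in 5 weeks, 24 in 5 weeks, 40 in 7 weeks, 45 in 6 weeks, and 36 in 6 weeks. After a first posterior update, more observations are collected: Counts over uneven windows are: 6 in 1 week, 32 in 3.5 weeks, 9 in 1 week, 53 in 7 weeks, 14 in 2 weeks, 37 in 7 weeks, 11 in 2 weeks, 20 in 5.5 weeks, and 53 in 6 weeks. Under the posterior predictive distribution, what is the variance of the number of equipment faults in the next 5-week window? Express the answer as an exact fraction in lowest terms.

Total count: 22 + 16 + 43 + 14 + 11 + 11 + 24 + 40 + 45 + 36 = 262.
Total exposure: 3 + 2 + 7 + 5 + 2 + 5 + 5 + 7 + 6 + 6 = 48 weeks.
After the first batch: Gamma(27 + 262, 7 + 48) = Gamma(289, 55).
Total count: 6 + 32 + 9 + 53 + 14 + 37 + 11 + 20 + 53 = 235.
Total exposure: 1 + 3.5 + 1 + 7 + 2 + 7 + 2 + 5.5 + 6 = 35 weeks.
After the second batch: Gamma(289 + 235, 55 + 35) = Gamma(524, 90).
The posterior predictive for a window of length T is Negative Binomial with variance T·α'·(β'+T)/β'² = 5·524·95/8100 = 2489/81.

2489/81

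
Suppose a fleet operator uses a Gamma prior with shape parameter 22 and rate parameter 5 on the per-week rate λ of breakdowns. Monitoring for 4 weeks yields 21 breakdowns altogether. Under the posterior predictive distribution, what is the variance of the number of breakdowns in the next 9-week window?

86

Total count 21 over total exposure 4 weeks.
Conjugate update: add total count to the shape and total exposure to the rate, giving Gamma(43, 9).
The posterior predictive for a window of length T is Negative Binomial with variance T·α'·(β'+T)/β'² = 9·43·18/81 = 86.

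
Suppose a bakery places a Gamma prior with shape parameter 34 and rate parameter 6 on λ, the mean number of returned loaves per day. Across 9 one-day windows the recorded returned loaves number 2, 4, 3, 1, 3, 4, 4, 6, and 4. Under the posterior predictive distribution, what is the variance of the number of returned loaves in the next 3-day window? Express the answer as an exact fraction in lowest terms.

78/5

Total count: 2 + 4 + 3 + 1 + 3 + 4 + 4 + 6 + 4 = 31.
Total exposure: 9 days.
Gamma(α, β) with Poisson data over total exposure Σt gives posterior Gamma(α+Σx, β+Σt) = Gamma(65, 15).
The posterior predictive for a window of length T is Negative Binomial with variance T·α'·(β'+T)/β'² = 3·65·18/225 = 78/5.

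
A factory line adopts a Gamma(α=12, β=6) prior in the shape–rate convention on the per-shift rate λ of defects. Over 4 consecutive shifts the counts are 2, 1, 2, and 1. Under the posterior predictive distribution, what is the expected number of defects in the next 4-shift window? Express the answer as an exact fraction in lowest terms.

36/5

Total count: 2 + 1 + 2 + 1 = 6.
Total exposure: 4 shifts.
The Gamma prior is conjugate for the Poisson rate, so λ | data ~ Gamma(12+6, 6+4) = Gamma(18, 10).
Predictive mean over a 4-shift window = T·E[λ|data] = 4·18/10 = 36/5.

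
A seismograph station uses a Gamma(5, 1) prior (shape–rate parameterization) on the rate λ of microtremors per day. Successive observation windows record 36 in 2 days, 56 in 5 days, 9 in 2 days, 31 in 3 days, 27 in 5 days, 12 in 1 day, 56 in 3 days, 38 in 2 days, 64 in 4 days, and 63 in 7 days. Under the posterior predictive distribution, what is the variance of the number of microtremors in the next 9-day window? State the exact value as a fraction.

Total count: 36 + 56 + 9 + 31 + 27 + 12 + 56 + 38 + 64 + 63 = 392.
Total exposure: 2 + 5 + 2 + 3 + 5 + 1 + 3 + 2 + 4 + 7 = 34 days.
Posterior: α' = 5 + 392 = 397, β' = 1 + 34 = 35.
The posterior predictive for a window of length T is Negative Binomial with variance T·α'·(β'+T)/β'² = 9·397·44/1225 = 157212/1225.

157212/1225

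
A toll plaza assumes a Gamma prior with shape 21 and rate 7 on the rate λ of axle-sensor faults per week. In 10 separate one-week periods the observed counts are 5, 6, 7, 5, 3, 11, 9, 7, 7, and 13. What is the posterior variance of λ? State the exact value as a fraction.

94/289

Total count: 5 + 6 + 7 + 5 + 3 + 11 + 9 + 7 + 7 + 13 = 73.
Total exposure: 10 weeks.
Gamma(α, β) with Poisson data over total exposure Σt gives posterior Gamma(α+Σx, β+Σt) = Gamma(94, 17).
Posterior variance = α'/β'² = 94/289.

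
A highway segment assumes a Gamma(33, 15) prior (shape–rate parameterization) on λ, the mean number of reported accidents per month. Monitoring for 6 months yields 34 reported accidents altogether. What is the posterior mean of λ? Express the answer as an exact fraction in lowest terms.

67/21

Total count 34 over total exposure 6 months.
Gamma(α, β) with Poisson data over total exposure Σt gives posterior Gamma(α+Σx, β+Σt) = Gamma(67, 21).
Posterior mean = α'/β' = 67/21.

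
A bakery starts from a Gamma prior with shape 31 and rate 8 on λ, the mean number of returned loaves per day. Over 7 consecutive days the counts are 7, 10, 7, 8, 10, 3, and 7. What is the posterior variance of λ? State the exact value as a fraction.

83/225

Total count: 7 + 10 + 7 + 8 + 10 + 3 + 7 = 52.
Total exposure: 7 days.
The Gamma prior is conjugate for the Poisson rate, so λ | data ~ Gamma(31+52, 8+7) = Gamma(83, 15).
Posterior variance = α'/β'² = 83/225.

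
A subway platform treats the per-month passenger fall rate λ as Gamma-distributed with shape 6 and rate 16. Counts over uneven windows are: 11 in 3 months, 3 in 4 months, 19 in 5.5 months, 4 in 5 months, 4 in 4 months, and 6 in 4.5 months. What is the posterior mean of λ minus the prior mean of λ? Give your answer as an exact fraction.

149/168

Total count: 11 + 3 + 19 + 4 + 4 + 6 = 47.
Total exposure: 3 + 4 + 5.5 + 5 + 4 + 4.5 = 26 months.
Gamma(α, β) with Poisson data over total exposure Σt gives posterior Gamma(α+Σx, β+Σt) = Gamma(53, 42).
Posterior mean = 53/42 = 53/42; prior mean = 6/16 = 3/8. Difference = 53/42 − 3/8 = 149/168.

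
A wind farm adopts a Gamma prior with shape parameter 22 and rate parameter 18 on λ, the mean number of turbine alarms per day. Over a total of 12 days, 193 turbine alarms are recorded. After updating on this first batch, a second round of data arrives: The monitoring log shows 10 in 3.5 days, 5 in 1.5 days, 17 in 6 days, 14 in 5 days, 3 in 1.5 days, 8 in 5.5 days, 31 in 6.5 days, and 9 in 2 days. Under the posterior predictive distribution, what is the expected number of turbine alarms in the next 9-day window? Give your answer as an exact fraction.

1872/41

Total count 193 over total exposure 12 days.
After the first batch: Gamma(22 + 193, 18 + 12) = Gamma(215, 30).
Total count: 10 + 5 + 17 + 14 + 3 + 8 + 31 + 9 = 97.
Total exposure: 3.5 + 1.5 + 6 + 5 + 1.5 + 5.5 + 6.5 + 2 = 31.5 days.
After the second batch: Gamma(215 + 97, 30 + 31.5) = Gamma(312, 123/2).
Predictive mean over a 9-day window = T·E[λ|data] = 9·312/(123/2) = 1872/41.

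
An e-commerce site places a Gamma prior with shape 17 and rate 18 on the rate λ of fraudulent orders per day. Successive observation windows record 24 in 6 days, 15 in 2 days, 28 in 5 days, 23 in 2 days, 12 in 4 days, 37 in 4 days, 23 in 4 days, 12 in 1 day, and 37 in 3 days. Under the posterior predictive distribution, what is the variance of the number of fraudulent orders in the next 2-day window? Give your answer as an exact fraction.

Total count: 24 + 15 + 28 + 23 + 12 + 37 + 23 + 12 + 37 = 211.
Total exposure: 6 + 2 + 5 + 2 + 4 + 4 + 4 + 1 + 3 = 31 days.
Posterior: α' = 17 + 211 = 228, β' = 18 + 31 = 49.
The posterior predictive for a window of length T is Negative Binomial with variance T·α'·(β'+T)/β'² = 2·228·51/2401 = 23256/2401.

23256/2401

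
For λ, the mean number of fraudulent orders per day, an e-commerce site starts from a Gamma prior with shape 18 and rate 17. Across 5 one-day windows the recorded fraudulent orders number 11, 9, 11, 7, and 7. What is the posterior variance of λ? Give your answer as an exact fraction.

Total count: 11 + 9 + 11 + 7 + 7 = 45.
Total exposure: 5 days.
The Gamma prior is conjugate for the Poisson rate, so λ | data ~ Gamma(18+45, 17+5) = Gamma(63, 22).
Posterior variance = α'/β'² = 63/484.

63/484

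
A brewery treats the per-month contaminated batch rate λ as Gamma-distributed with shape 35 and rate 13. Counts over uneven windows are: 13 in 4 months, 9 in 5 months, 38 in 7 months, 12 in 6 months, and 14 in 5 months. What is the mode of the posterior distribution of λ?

3

Total count: 13 + 9 + 38 + 12 + 14 = 86.
Total exposure: 4 + 5 + 7 + 6 + 5 = 27 months.
By Gamma–Poisson conjugacy, the posterior is Gamma(α + Σx, β + Σt) = Gamma(35 + 86, 13 + 27) = Gamma(121, 40).
Posterior mode = (α'−1)/β' = 120/40 = 3.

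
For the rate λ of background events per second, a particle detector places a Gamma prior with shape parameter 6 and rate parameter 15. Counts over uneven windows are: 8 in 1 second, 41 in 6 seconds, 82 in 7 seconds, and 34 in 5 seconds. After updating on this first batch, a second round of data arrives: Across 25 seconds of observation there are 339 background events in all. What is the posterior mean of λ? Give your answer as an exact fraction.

Total count: 8 + 41 + 82 + 34 = 165.
Total exposure: 1 + 6 + 7 + 5 = 19 seconds.
After the first batch: Gamma(6 + 165, 15 + 19) = Gamma(171, 34).
Total count 339 over total exposure 25 seconds.
After the second batch: Gamma(171 + 339, 34 + 25) = Gamma(510, 59).
Posterior mean = α'/β' = 510/59.

510/59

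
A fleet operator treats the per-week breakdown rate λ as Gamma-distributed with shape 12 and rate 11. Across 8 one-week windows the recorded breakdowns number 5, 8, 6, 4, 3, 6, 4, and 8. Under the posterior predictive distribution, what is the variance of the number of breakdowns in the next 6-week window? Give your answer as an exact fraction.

8400/361

Total count: 5 + 8 + 6 + 4 + 3 + 6 + 4 + 8 = 44.
Total exposure: 8 weeks.
Conjugate update: add total count to the shape and total exposure to the rate, giving Gamma(56, 19).
The posterior predictive for a window of length T is Negative Binomial with variance T·α'·(β'+T)/β'² = 6·56·25/361 = 8400/361.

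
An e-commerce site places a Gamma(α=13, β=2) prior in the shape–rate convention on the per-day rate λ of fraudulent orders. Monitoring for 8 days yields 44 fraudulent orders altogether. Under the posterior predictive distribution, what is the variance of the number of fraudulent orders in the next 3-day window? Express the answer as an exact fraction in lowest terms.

Total count 44 over total exposure 8 days.
Gamma(α, β) with Poisson data over total exposure Σt gives posterior Gamma(α+Σx, β+Σt) = Gamma(57, 10).
The posterior predictive for a window of length T is Negative Binomial with variance T·α'·(β'+T)/β'² = 3·57·13/100 = 2223/100.

2223/100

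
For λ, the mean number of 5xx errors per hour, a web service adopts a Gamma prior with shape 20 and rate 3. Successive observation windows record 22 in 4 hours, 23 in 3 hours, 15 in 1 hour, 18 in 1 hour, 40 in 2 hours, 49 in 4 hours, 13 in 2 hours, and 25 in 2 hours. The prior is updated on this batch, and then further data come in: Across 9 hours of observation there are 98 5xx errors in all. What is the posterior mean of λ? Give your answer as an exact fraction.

323/31

Total count: 22 + 23 + 15 + 18 + 40 + 49 + 13 + 25 = 205.
Total exposure: 4 + 3 + 1 + 1 + 2 + 4 + 2 + 2 = 19 hours.
After the first batch: Gamma(20 + 205, 3 + 19) = Gamma(225, 22).
Total count 98 over total exposure 9 hours.
After the second batch: Gamma(225 + 98, 22 + 9) = Gamma(323, 31).
Posterior mean = α'/β' = 323/31.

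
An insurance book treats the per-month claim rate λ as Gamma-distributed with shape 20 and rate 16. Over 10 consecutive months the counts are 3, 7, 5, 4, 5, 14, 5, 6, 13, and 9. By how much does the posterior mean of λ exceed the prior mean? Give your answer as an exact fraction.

9/4

Total count: 3 + 7 + 5 + 4 + 5 + 14 + 5 + 6 + 13 + 9 = 71.
Total exposure: 10 months.
By Gamma–Poisson conjugacy, the posterior is Gamma(α + Σx, β + Σt) = Gamma(20 + 71, 16 + 10) = Gamma(91, 26).
Posterior mean = 91/26 = 7/2; prior mean = 20/16 = 5/4. Difference = 7/2 − 5/4 = 9/4.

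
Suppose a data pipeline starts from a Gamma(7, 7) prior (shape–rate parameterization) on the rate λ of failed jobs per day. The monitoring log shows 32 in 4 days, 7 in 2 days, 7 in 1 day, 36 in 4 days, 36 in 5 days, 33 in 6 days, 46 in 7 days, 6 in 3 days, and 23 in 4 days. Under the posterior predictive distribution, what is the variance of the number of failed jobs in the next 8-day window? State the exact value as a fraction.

95064/1849

Total count: 32 + 7 + 7 + 36 + 36 + 33 + 46 + 6 + 23 = 226.
Total exposure: 4 + 2 + 1 + 4 + 5 + 6 + 7 + 3 + 4 = 36 days.
The Gamma prior is conjugate for the Poisson rate, so λ | data ~ Gamma(7+226, 7+36) = Gamma(233, 43).
The posterior predictive for a window of length T is Negative Binomial with variance T·α'·(β'+T)/β'² = 8·233·51/1849 = 95064/1849.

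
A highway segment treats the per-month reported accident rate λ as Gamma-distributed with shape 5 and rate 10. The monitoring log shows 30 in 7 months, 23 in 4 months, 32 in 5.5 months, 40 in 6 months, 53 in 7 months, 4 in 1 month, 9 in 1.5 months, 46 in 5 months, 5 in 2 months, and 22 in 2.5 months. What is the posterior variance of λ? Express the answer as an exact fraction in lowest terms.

Total count: 30 + 23 + 32 + 40 + 53 + 4 + 9 + 46 + 5 + 22 = 264.
Total exposure: 7 + 4 + 5.5 + 6 + 7 + 1 + 1.5 + 5 + 2 + 2.5 = 41.5 months.
The Gamma prior is conjugate for the Poisson rate, so λ | data ~ Gamma(5+264, 10+41.5) = Gamma(269, 103/2).
Posterior variance = α'/β'² = 269/(10609/4) = 1076/10609.

1076/10609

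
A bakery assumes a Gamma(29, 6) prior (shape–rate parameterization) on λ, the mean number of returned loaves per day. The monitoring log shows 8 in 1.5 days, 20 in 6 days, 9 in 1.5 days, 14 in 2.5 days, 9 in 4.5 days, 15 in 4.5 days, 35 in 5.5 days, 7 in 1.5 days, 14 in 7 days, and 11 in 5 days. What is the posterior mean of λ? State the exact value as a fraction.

342/91

Total count: 8 + 20 + 9 + 14 + 9 + 15 + 35 + 7 + 14 + 11 = 142.
Total exposure: 1.5 + 6 + 1.5 + 2.5 + 4.5 + 4.5 + 5.5 + 1.5 + 7 + 5 = 39.5 days.
By Gamma–Poisson conjugacy, the posterior is Gamma(α + Σx, β + Σt) = Gamma(29 + 142, 6 + 39.5) = Gamma(171, 91/2).
Posterior mean = α'/β' = 171/(91/2) = 342/91.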